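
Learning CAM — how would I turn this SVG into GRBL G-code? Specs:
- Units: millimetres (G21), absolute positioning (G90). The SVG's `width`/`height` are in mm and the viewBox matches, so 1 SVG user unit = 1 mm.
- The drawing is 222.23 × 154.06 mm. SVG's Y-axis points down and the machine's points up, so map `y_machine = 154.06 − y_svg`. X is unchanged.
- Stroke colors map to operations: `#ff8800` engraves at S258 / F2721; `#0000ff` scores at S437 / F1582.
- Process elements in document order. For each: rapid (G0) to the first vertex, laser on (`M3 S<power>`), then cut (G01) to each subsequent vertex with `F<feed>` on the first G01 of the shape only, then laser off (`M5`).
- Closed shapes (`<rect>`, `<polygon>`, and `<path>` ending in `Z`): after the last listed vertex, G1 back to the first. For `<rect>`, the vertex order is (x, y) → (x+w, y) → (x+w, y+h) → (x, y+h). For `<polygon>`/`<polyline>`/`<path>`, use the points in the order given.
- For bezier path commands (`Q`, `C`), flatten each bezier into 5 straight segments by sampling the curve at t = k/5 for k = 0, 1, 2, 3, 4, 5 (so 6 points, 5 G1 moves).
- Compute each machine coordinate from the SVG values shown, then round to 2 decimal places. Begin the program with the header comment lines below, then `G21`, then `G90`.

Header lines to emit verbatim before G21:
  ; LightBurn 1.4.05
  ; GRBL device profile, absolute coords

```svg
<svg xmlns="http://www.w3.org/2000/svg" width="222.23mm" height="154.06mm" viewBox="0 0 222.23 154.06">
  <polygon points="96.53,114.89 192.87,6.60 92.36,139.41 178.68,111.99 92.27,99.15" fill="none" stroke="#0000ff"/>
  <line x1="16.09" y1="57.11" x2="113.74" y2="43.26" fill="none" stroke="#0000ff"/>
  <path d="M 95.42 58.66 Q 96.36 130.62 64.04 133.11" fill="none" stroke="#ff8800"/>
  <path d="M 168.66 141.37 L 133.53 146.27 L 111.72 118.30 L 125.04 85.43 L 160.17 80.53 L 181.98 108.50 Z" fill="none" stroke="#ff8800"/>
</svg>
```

1 u = 1 mm; y_m = 154.06 − y.

[1] `<polygon>` closed polygon, #0000ff→score S437 F1582: (96.53,39.17) → (192.87,147.46) → (92.36,14.65) → (178.68,42.07) → (92.27,54.91) → (96.53,39.17) (closed)

[2] `<line>` line segment, #0000ff→score S437 F1582: (16.09,96.95) → (113.74,110.80)

[3] `<path>` quadratic bezier, #ff8800→engrave S258 F2721: (95.42,95.40) → (94.47,69.39) → (90.85,48.95) → (84.57,34.06) → (75.64,24.72) → (64.04,20.95)

[4] `<path>` regular polygon, #ff8800→engrave S258 F2721: (168.66,12.69) → (133.53,7.79) → (111.72,35.76) → (125.04,68.63) → (160.17,73.53) → (181.98,45.56) → (168.66,12.69) (closed)

; LightBurn 1.4.05
; GRBL device profile, absolute coords
G21
G90
G0 X96.53 Y39.17
M3 S437
G01 X192.87 Y147.46 F1582
G01 X92.36 Y14.65
G01 X178.68 Y42.07
G01 X92.27 Y54.91
G01 X96.53 Y39.17
M5
G0 X16.09 Y96.95
M3 S437
G01 X113.74 Y110.80 F1582
M5
G0 X95.42 Y95.40
M3 S258
G01 X94.47 Y69.39 F2721
G01 X90.85 Y48.95
G01 X84.57 Y34.06
G01 X75.64 Y24.72
G01 X64.04 Y20.95
M5
G0 X168.66 Y12.69
M3 S258
G01 X133.53 Y7.79 F2721
G01 X111.72 Y35.76
G01 X125.04 Y68.63
G01 X160.17 Y73.53
G01 X181.98 Y45.56
G01 X168.66 Y12.69
M5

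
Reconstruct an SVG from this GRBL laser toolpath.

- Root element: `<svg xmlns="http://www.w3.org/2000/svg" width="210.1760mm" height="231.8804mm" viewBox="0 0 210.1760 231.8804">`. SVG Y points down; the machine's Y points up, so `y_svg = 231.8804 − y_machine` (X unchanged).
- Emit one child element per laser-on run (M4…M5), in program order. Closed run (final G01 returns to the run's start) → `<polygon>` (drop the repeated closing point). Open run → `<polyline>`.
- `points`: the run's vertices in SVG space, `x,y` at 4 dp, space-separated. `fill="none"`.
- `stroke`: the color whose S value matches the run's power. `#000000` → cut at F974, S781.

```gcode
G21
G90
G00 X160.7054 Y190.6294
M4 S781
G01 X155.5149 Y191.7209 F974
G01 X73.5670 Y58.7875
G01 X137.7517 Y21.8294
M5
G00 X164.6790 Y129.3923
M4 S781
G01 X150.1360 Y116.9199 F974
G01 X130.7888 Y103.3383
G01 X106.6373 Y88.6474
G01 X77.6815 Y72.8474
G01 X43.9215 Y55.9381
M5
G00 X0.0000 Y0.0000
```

Each laser-on run becomes one SVG element. Flip Y back into SVG space with y_svg = 231.8804 − y_machine. Every run uses S781, so all elements get stroke `#000000` (cut).

Run 1: The run is open, so emit a `<polyline>` with points (Y-flipped): 160.7054,41.2510 155.5149,40.1595 73.5670,173.0929 137.7517,210.0510.

Run 2: The run is open, so emit a `<polyline>` with points (Y-flipped): 164.6790,102.4881 150.1360,114.9605 130.7888,128.5421 106.6373,143.2330 77.6815,159.0330 43.9215,175.9423.

<svg xmlns="http://www.w3.org/2000/svg" width="210.1760mm" height="231.8804mm" viewBox="0 0 210.1760 231.8804">
  <polyline points="160.7054,41.2510 155.5149,40.1595 73.5670,173.0929 137.7517,210.0510" fill="none" stroke="#000000"/>
  <polyline points="164.6790,102.4881 150.1360,114.9605 130.7888,128.5421 106.6373,143.2330 77.6815,159.0330 43.9215,175.9423" fill="none" stroke="#000000"/>
</svg>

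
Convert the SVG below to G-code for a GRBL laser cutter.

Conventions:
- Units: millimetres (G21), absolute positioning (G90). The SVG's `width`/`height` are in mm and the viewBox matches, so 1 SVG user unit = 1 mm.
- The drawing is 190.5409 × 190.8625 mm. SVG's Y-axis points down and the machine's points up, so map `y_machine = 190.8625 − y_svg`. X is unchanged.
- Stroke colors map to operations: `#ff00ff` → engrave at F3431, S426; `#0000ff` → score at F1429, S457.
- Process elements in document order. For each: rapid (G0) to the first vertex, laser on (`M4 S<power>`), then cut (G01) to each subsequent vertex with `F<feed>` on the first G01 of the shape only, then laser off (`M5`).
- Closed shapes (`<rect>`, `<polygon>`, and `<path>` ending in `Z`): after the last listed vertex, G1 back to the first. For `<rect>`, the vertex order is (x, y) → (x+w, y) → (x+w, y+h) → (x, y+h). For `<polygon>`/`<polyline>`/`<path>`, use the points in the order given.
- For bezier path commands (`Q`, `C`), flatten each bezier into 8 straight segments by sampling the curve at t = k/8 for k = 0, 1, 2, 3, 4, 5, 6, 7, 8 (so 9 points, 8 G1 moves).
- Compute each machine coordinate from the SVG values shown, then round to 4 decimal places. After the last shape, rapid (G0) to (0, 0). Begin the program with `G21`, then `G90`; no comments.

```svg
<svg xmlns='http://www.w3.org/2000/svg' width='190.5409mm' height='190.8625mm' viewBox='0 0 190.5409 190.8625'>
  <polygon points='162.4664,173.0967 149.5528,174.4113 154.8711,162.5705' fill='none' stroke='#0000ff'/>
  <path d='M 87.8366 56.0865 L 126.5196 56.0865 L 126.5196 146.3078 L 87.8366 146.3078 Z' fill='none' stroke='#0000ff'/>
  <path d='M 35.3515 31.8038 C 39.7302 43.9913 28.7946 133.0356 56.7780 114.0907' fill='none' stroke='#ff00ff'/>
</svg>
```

Since the viewBox matches the mm dimensions, user units are millimetres directly. The only transform is the Y-flip y_m = 190.8625 − y_svg.

Shape 1 is a regular polygon drawn with `<polygon>`. Its stroke #0000ff means score at S457, F1429. After flipping Y the toolpath is (162.4664,17.7658) → (149.5528,16.4512) → (154.8711,28.2920) → (162.4664,17.7658), returning to the start.

Shape 2 is a rectangle drawn with `<path>`. Its stroke #0000ff means score at S457, F1429. After flipping Y the toolpath is (87.8366,134.7760) → (126.5196,134.7760) → (126.5196,44.5547) → (87.8366,44.5547) → (87.8366,134.7760), returning to the start.

Shape 3 is a cubic bezier drawn with `<path>`. Its stroke #ff00ff means engrave at S426, F3431. After flipping Y the toolpath is (35.3515,159.0587) → (36.3816,151.2468) → (36.6115,138.3956) → (36.6768,122.6715) → (37.2130,106.2406) → (38.8557,91.2690) → (42.2404,79.9229) → (48.0026,74.3684) → (56.7780,76.7718).

G21
G90
G0 X162.4664 Y17.7658
M4 S457
G01 X149.5528 Y16.4512 F1429
G01 X154.8711 Y28.2920
G01 X162.4664 Y17.7658
M5
G0 X87.8366 Y134.7760
M4 S457
G01 X126.5196 Y134.7760 F1429
G01 X126.5196 Y44.5547
G01 X87.8366 Y44.5547
G01 X87.8366 Y134.7760
M5
G0 X35.3515 Y159.0587
M4 S426
G01 X36.3816 Y151.2468 F3431
G01 X36.6115 Y138.3956
G01 X36.6768 Y122.6715
G01 X37.2130 Y106.2406
G01 X38.8557 Y91.2690
G01 X42.2404 Y79.9229
G01 X48.0026 Y74.3684
G01 X56.7780 Y76.7718
M5
G0 X0.0000 Y0.0000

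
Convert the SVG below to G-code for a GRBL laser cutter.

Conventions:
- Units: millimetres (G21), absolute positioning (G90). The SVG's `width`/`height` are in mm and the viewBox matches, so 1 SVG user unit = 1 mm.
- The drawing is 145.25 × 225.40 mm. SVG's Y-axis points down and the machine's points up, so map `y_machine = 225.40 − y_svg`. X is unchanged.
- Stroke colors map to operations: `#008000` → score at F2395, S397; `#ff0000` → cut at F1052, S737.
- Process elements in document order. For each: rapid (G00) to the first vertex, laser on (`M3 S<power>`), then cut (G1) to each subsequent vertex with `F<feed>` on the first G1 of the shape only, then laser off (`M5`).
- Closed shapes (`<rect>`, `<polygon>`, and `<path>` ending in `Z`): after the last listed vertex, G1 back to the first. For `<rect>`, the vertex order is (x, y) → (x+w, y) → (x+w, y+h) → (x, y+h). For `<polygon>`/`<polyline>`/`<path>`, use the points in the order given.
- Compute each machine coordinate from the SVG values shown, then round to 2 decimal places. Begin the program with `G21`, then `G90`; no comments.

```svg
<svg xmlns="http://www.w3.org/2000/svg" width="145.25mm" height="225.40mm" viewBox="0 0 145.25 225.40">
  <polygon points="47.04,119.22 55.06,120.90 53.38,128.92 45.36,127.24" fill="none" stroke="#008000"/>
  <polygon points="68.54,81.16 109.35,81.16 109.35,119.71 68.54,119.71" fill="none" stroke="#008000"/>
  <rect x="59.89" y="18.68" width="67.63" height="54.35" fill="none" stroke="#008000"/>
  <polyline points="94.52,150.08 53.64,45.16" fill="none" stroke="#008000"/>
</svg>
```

G21
G90
G00 X47.04 Y106.18
M3 S397
G1 X55.06 Y104.50 F2395
G1 X53.38 Y96.48
G1 X45.36 Y98.16
G1 X47.04 Y106.18
M5
G00 X68.54 Y144.24
M3 S397
G1 X109.35 Y144.24 F2395
G1 X109.35 Y105.69
G1 X68.54 Y105.69
G1 X68.54 Y144.24
M5
G00 X59.89 Y206.72
M3 S397
G1 X127.52 Y206.72 F2395
G1 X127.52 Y152.37
G1 X59.89 Y152.37
G1 X59.89 Y206.72
M5
G00 X94.52 Y75.32
M3 S397
G1 X53.64 Y180.24 F2395
M5

viewBox `0 0 145.25 225.40` with mm width/height → 1 unit = 1 mm. Flip: y_m = 225.40 − y_svg.

**Shape 1** — `<polygon>` regular polygon, stroke `#008000` → score (S397, F2395). Machine vertices: (47.04,106.18) → (55.06,104.50) → (53.38,96.48) → (45.36,98.16) → (47.04,106.18). Closed: final G1 returns to the first vertex.

**Shape 2** — `<polygon>` rectangle, stroke `#008000` → score (S397, F2395). Machine vertices: (68.54,144.24) → (109.35,144.24) → (109.35,105.69) → (68.54,105.69) → (68.54,144.24). Closed: final G1 returns to the first vertex.

**Shape 3** — `<rect>` rectangle, stroke `#008000` → score (S397, F2395). Machine vertices: (59.89,206.72) → (127.52,206.72) → (127.52,152.37) → (59.89,152.37) → (59.89,206.72). Closed: final G1 returns to the first vertex.

**Shape 4** — `<polyline>` line segment, stroke `#008000` → score (S397, F2395). Machine vertices: (94.52,75.32) → (53.64,180.24). Open path.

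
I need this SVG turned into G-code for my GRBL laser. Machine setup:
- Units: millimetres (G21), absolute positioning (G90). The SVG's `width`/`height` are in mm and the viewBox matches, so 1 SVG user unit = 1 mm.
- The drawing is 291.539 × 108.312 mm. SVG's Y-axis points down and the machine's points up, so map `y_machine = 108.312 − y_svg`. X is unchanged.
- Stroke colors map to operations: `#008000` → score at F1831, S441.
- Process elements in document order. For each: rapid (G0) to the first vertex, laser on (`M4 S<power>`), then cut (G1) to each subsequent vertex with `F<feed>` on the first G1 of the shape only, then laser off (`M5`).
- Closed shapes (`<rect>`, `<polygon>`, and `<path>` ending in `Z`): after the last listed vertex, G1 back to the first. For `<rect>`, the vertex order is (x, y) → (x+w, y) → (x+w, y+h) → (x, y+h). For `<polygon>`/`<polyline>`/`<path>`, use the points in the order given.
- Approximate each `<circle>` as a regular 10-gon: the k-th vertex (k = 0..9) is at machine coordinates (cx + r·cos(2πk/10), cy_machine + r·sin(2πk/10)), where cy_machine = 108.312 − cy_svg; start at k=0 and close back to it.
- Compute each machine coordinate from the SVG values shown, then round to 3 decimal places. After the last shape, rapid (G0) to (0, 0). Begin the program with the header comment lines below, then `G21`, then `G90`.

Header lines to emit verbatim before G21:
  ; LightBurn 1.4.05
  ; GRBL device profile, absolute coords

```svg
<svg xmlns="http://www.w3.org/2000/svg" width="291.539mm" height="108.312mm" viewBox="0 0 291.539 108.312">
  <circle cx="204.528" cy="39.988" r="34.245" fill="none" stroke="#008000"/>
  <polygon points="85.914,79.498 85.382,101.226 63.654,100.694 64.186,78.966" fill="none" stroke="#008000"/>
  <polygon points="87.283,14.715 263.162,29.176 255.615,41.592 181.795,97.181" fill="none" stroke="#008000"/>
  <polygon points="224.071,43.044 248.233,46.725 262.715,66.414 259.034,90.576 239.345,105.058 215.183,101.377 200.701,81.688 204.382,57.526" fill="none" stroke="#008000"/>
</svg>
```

; LightBurn 1.4.05
; GRBL device profile, absolute coords
G21
G90
G0 X238.773 Y68.324
M4 S441
G1 X232.233 Y88.453 F1831
G1 X215.110 Y100.893
G1 X193.946 Y100.893
G1 X176.823 Y88.453
G1 X170.283 Y68.324
G1 X176.823 Y48.195
G1 X193.946 Y35.755
G1 X215.110 Y35.755
G1 X232.233 Y48.195
G1 X238.773 Y68.324
M5
G0 X85.914 Y28.814
M4 S441
G1 X85.382 Y7.086 F1831
G1 X63.654 Y7.618
G1 X64.186 Y29.346
G1 X85.914 Y28.814
M5
G0 X87.283 Y93.597
M4 S441
G1 X263.162 Y79.136 F1831
G1 X255.615 Y66.720
G1 X181.795 Y11.131
G1 X87.283 Y93.597
M5
G0 X224.071 Y65.268
M4 S441
G1 X248.233 Y61.587 F1831
G1 X262.715 Y41.898
G1 X259.034 Y17.736
G1 X239.345 Y3.254
G1 X215.183 Y6.935
G1 X200.701 Y26.624
G1 X204.382 Y50.786
G1 X224.071 Y65.268
M5
G0 X0.000 Y0.000

Since the viewBox matches the mm dimensions, user units are millimetres directly. The only transform is the Y-flip y_m = 108.312 − y_svg.

Shape 1 is a circle drawn with `<circle>`. Its stroke #008000 means score at S441, F1831. After flipping Y the toolpath is (238.773,68.324) → (232.233,88.453) → (215.110,100.893) → (193.946,100.893) → (176.823,88.453) → (170.283,68.324) → (176.823,48.195) → (193.946,35.755) → (215.110,35.755) → (232.233,48.195) → (238.773,68.324), returning to the start.

Shape 2 is a regular polygon drawn with `<polygon>`. Its stroke #008000 means score at S441, F1831. After flipping Y the toolpath is (85.914,28.814) → (85.382,7.086) → (63.654,7.618) → (64.186,29.346) → (85.914,28.814), returning to the start.

Shape 3 is a closed polygon drawn with `<polygon>`. Its stroke #008000 means score at S441, F1831. After flipping Y the toolpath is (87.283,93.597) → (263.162,79.136) → (255.615,66.720) → (181.795,11.131) → (87.283,93.597), returning to the start.

Shape 4 is a regular polygon drawn with `<polygon>`. Its stroke #008000 means score at S441, F1831. After flipping Y the toolpath is (224.071,65.268) → (248.233,61.587) → (262.715,41.898) → (259.034,17.736) → (239.345,3.254) → (215.183,6.935) → (200.701,26.624) → (204.382,50.786) → (224.071,65.268), returning to the start.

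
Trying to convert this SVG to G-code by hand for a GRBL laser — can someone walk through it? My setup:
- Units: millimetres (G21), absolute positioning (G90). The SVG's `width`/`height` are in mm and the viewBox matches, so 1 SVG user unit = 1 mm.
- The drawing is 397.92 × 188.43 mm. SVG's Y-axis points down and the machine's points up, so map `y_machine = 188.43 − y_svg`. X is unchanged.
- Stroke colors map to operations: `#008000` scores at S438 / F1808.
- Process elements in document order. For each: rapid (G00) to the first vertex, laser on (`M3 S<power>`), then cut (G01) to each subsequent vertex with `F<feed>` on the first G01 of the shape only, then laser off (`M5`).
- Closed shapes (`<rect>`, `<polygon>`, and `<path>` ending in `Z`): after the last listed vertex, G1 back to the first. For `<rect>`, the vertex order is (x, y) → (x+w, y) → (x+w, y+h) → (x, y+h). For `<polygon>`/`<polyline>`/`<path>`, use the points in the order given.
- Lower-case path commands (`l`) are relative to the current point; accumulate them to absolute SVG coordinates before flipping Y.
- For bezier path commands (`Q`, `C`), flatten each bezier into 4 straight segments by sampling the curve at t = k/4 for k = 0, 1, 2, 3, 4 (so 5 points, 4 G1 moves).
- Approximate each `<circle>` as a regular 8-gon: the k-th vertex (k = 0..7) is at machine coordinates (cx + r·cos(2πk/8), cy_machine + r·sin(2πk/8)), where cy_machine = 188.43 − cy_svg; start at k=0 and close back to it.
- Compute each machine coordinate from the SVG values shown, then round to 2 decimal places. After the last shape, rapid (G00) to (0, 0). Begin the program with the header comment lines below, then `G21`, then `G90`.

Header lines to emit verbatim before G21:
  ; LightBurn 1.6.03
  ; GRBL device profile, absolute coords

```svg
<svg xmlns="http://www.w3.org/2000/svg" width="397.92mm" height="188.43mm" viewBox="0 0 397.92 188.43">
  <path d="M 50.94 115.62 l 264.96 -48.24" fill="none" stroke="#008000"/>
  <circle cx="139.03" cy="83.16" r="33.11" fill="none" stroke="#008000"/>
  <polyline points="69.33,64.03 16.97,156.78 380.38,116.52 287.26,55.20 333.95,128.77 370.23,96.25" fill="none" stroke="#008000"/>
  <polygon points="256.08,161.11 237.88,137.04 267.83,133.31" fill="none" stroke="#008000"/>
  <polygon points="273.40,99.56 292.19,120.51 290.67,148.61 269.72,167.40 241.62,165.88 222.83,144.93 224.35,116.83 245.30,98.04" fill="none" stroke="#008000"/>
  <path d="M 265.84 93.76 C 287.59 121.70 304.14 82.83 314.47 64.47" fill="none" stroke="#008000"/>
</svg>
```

1 u = 1 mm; y_m = 188.43 − y.

[1] `<path>` line segment, #008000→score S438 F1808: (50.94,72.81) → (315.90,121.05)

[2] `<circle>` circle, #008000→score S438 F1808: (172.14,105.27) → (162.44,128.68) → (139.03,138.38) → (115.62,128.68) → (105.92,105.27) → (115.62,81.86) → (139.03,72.16) → (162.44,81.86) → (172.14,105.27) (closed)

[3] `<polyline>` open polyline, #008000→score S438 F1808: (69.33,124.40) → (16.97,31.65) → (380.38,71.91) → (287.26,133.23) → (333.95,59.66) → (370.23,92.18)

[4] `<polygon>` regular polygon, #008000→score S438 F1808: (256.08,27.32) → (237.88,51.39) → (267.83,55.12) → (256.08,27.32) (closed)

[5] `<polygon>` regular polygon, #008000→score S438 F1808: (273.40,88.87) → (292.19,67.92) → (290.67,39.82) → (269.72,21.03) → (241.62,22.55) → (222.83,43.50) → (224.35,71.60) → (245.30,90.39) → (273.40,88.87) (closed)

[6] `<path>` cubic bezier, #008000→score S438 F1808: (265.84,94.67) → (281.16,84.88) → (294.44,91.95) → (305.57,107.71) → (314.47,123.96)

; LightBurn 1.6.03
; GRBL device profile, absolute coords
G21
G90
G00 X50.94 Y72.81
M3 S438
G01 X315.90 Y121.05 F1808
M5
G00 X172.14 Y105.27
M3 S438
G01 X162.44 Y128.68 F1808
G01 X139.03 Y138.38
G01 X115.62 Y128.68
G01 X105.92 Y105.27
G01 X115.62 Y81.86
G01 X139.03 Y72.16
G01 X162.44 Y81.86
G01 X172.14 Y105.27
M5
G00 X69.33 Y124.40
M3 S438
G01 X16.97 Y31.65 F1808
G01 X380.38 Y71.91
G01 X287.26 Y133.23
G01 X333.95 Y59.66
G01 X370.23 Y92.18
M5
G00 X256.08 Y27.32
M3 S438
G01 X237.88 Y51.39 F1808
G01 X267.83 Y55.12
G01 X256.08 Y27.32
M5
G00 X273.40 Y88.87
M3 S438
G01 X292.19 Y67.92 F1808
G01 X290.67 Y39.82
G01 X269.72 Y21.03
G01 X241.62 Y22.55
G01 X222.83 Y43.50
G01 X224.35 Y71.60
G01 X245.30 Y90.39
G01 X273.40 Y88.87
M5
G00 X265.84 Y94.67
M3 S438
G01 X281.16 Y84.88 F1808
G01 X294.44 Y91.95
G01 X305.57 Y107.71
G01 X314.47 Y123.96
M5
G00 X0.00 Y0.00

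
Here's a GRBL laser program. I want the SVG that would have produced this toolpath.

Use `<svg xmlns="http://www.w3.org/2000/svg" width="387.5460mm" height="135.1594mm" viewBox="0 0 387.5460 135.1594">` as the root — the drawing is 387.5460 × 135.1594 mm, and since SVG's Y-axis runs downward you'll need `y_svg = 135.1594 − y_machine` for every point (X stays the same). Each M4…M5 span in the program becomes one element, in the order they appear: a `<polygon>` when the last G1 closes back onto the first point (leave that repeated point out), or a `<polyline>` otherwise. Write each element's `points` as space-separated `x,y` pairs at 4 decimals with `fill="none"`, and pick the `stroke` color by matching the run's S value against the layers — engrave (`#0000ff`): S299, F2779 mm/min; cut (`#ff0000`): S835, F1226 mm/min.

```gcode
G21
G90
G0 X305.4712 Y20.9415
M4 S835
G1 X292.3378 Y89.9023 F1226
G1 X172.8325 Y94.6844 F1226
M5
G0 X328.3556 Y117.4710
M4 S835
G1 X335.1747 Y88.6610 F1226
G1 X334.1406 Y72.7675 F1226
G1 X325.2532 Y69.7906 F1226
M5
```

Each laser-on run becomes one SVG element. Flip Y back into SVG space with y_svg = 135.1594 − y_machine. Every run uses S835, so all elements get stroke `#ff0000` (cut).

Run 1: The run is open, so emit a `<polyline>` with points (Y-flipped): 305.4712,114.2179 292.3378,45.2571 172.8325,40.4750.

Run 2: The run is open, so emit a `<polyline>` with points (Y-flipped): 328.3556,17.6884 335.1747,46.4984 334.1406,62.3919 325.2532,65.3688.

<svg xmlns="http://www.w3.org/2000/svg" width="387.5460mm" height="135.1594mm" viewBox="0 0 387.5460 135.1594">
  <polyline points="305.4712,114.2179 292.3378,45.2571 172.8325,40.4750" fill="none" stroke="#ff0000"/>
  <polyline points="328.3556,17.6884 335.1747,46.4984 334.1406,62.3919 325.2532,65.3688" fill="none" stroke="#ff0000"/>
</svg>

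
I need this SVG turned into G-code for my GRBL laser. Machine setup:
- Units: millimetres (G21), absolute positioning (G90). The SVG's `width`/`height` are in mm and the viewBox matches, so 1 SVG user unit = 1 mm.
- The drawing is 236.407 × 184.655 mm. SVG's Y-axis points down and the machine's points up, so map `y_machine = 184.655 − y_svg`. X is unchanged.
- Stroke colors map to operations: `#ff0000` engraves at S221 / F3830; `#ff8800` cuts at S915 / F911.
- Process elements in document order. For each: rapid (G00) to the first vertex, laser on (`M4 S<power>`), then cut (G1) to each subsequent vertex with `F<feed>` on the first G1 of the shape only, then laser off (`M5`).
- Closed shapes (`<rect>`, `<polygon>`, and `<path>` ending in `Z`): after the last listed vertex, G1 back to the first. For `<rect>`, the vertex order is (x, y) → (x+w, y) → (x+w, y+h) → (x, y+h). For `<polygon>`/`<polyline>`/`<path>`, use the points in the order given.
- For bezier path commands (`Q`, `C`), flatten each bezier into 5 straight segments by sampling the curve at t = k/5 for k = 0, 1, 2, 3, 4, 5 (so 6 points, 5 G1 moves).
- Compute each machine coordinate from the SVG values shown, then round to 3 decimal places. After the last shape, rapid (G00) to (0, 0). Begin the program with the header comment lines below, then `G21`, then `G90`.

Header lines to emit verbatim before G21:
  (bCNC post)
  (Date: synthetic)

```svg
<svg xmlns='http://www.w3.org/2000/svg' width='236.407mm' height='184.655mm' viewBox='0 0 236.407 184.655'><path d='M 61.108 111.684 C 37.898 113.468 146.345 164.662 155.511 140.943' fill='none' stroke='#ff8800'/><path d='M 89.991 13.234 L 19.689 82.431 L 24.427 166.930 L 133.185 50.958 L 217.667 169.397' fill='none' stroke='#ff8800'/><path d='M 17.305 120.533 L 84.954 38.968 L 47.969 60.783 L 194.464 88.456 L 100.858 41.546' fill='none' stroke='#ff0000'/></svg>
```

(bCNC post)
(Date: synthetic)
G21
G90
G00 X61.108 Y72.971
M4 S915
G1 X61.133 Y66.966 F911
G1 X81.671 Y55.070
G1 X111.637 Y43.251
G1 X139.945 Y37.476
G1 X155.511 Y43.712
M5
G00 X89.991 Y171.421
M4 S915
G1 X19.689 Y102.224 F911
G1 X24.427 Y17.725
G1 X133.185 Y133.697
G1 X217.667 Y15.258
M5
G00 X17.305 Y64.122
M4 S221
G1 X84.954 Y145.687 F3830
G1 X47.969 Y123.872
G1 X194.464 Y96.199
G1 X100.858 Y143.109
M5
G00 X0.000 Y0.000

Since the viewBox matches the mm dimensions, user units are millimetres directly. The only transform is the Y-flip y_m = 184.655 − y_svg.

Shape 1 is a cubic bezier drawn with `<path>`. Its stroke #ff8800 means cut at S915, F911. After flipping Y the toolpath is (61.108,72.971) → (61.133,66.966) → (81.671,55.070) → (111.637,43.251) → (139.945,37.476) → (155.511,43.712).

Shape 2 is a open polyline drawn with `<path>`. Its stroke #ff8800 means cut at S915, F911. After flipping Y the toolpath is (89.991,171.421) → (19.689,102.224) → (24.427,17.725) → (133.185,133.697) → (217.667,15.258).

Shape 3 is a open polyline drawn with `<path>`. Its stroke #ff0000 means engrave at S221, F3830. After flipping Y the toolpath is (17.305,64.122) → (84.954,145.687) → (47.969,123.872) → (194.464,96.199) → (100.858,143.109).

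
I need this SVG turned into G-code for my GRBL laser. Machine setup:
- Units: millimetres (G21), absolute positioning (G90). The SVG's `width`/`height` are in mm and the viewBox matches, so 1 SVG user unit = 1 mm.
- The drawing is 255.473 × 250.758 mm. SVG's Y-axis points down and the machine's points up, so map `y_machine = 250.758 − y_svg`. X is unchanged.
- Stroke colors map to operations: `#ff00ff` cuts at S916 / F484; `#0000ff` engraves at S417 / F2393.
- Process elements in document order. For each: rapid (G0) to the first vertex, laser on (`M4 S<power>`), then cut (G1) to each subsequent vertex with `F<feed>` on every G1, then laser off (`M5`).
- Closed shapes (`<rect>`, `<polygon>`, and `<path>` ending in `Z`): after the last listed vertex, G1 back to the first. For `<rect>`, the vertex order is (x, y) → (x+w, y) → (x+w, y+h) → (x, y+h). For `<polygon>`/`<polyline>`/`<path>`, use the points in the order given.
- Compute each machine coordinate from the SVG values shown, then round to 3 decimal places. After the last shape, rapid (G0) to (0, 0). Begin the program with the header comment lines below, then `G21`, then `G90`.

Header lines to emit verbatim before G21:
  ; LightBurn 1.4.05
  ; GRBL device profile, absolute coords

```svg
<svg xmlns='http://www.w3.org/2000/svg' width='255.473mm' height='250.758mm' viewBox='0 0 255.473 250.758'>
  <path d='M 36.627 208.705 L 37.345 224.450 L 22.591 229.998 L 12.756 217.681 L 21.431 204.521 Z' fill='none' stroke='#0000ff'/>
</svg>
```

; LightBurn 1.4.05
; GRBL device profile, absolute coords
G21
G90
G0 X36.627 Y42.053
M4 S417
G1 X37.345 Y26.308 F2393
G1 X22.591 Y20.760 F2393
G1 X12.756 Y33.077 F2393
G1 X21.431 Y46.237 F2393
G1 X36.627 Y42.053 F2393
M5
G0 X0.000 Y0.000

1 u = 1 mm; y_m = 250.758 − y.

[1] `<path>` regular polygon, #0000ff→engrave S417 F2393: (36.627,42.053) → (37.345,26.308) → (22.591,20.760) → (12.756,33.077) → (21.431,46.237) → (36.627,42.053) (closed)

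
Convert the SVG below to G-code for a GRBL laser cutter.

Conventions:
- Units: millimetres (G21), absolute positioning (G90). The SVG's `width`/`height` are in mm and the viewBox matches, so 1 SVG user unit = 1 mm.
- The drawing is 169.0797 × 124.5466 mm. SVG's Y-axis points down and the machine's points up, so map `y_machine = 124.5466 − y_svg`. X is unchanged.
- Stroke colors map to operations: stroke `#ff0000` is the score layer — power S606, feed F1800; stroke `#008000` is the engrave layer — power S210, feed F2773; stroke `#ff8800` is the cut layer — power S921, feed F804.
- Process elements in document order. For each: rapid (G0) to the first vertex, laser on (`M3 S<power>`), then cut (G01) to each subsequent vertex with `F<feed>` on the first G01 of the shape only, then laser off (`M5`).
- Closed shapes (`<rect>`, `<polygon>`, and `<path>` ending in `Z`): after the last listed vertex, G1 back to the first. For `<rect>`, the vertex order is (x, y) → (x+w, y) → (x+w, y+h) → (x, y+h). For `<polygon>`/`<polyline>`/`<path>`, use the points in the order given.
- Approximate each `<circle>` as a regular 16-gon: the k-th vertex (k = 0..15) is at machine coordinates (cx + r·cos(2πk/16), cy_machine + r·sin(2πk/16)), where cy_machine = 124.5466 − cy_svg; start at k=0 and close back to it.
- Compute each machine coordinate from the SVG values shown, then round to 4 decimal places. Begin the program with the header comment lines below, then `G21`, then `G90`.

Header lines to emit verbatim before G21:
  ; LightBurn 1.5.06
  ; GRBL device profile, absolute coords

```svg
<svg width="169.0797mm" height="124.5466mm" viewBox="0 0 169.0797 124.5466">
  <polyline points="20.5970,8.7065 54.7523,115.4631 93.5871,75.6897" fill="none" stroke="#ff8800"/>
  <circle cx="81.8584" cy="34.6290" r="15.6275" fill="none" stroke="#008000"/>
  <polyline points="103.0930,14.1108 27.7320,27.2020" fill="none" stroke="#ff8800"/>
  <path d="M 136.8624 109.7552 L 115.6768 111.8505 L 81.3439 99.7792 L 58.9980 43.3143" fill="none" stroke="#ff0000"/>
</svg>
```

; LightBurn 1.5.06
; GRBL device profile, absolute coords
G21
G90
G0 X20.5970 Y115.8401
M3 S921
G01 X54.7523 Y9.0835 F804
G01 X93.5871 Y48.8569
M5
G0 X97.4859 Y89.9176
M3 S210
G01 X96.2963 Y95.8980 F2773
G01 X92.9087 Y100.9679
G01 X87.8388 Y104.3555
G01 X81.8584 Y105.5451
G01 X75.8780 Y104.3555
G01 X70.8081 Y100.9679
G01 X67.4205 Y95.8980
G01 X66.2309 Y89.9176
G01 X67.4205 Y83.9372
G01 X70.8081 Y78.8673
G01 X75.8780 Y75.4797
G01 X81.8584 Y74.2901
G01 X87.8388 Y75.4797
G01 X92.9087 Y78.8673
G01 X96.2963 Y83.9372
G01 X97.4859 Y89.9176
M5
G0 X103.0930 Y110.4358
M3 S921
G01 X27.7320 Y97.3446 F804
M5
G0 X136.8624 Y14.7914
M3 S606
G01 X115.6768 Y12.6961 F1800
G01 X81.3439 Y24.7674
G01 X58.9980 Y81.2323
M5

Since the viewBox matches the mm dimensions, user units are millimetres directly. The only transform is the Y-flip y_m = 124.5466 − y_svg.

Shape 1 is a open polyline drawn with `<polyline>`. Its stroke #ff8800 means cut at S921, F804. After flipping Y the toolpath is (20.5970,115.8401) → (54.7523,9.0835) → (93.5871,48.8569).

Shape 2 is a circle drawn with `<circle>`. Its stroke #008000 means engrave at S210, F2773. After flipping Y the toolpath is (97.4859,89.9176) → (96.2963,95.8980) → (92.9087,100.9679) → (87.8388,104.3555) → (81.8584,105.5451) → (75.8780,104.3555) → (70.8081,100.9679) → (67.4205,95.8980) → (66.2309,89.9176) → (67.4205,83.9372) → (70.8081,78.8673) → (75.8780,75.4797) → (81.8584,74.2901) → (87.8388,75.4797) → (92.9087,78.8673) → (96.2963,83.9372) → (97.4859,89.9176), returning to the start.

Shape 3 is a line segment drawn with `<polyline>`. Its stroke #ff8800 means cut at S921, F804. After flipping Y the toolpath is (103.0930,110.4358) → (27.7320,97.3446).

Shape 4 is a open polyline drawn with `<path>`. Its stroke #ff0000 means score at S606, F1800. After flipping Y the toolpath is (136.8624,14.7914) → (115.6768,12.6961) → (81.3439,24.7674) → (58.9980,81.2323).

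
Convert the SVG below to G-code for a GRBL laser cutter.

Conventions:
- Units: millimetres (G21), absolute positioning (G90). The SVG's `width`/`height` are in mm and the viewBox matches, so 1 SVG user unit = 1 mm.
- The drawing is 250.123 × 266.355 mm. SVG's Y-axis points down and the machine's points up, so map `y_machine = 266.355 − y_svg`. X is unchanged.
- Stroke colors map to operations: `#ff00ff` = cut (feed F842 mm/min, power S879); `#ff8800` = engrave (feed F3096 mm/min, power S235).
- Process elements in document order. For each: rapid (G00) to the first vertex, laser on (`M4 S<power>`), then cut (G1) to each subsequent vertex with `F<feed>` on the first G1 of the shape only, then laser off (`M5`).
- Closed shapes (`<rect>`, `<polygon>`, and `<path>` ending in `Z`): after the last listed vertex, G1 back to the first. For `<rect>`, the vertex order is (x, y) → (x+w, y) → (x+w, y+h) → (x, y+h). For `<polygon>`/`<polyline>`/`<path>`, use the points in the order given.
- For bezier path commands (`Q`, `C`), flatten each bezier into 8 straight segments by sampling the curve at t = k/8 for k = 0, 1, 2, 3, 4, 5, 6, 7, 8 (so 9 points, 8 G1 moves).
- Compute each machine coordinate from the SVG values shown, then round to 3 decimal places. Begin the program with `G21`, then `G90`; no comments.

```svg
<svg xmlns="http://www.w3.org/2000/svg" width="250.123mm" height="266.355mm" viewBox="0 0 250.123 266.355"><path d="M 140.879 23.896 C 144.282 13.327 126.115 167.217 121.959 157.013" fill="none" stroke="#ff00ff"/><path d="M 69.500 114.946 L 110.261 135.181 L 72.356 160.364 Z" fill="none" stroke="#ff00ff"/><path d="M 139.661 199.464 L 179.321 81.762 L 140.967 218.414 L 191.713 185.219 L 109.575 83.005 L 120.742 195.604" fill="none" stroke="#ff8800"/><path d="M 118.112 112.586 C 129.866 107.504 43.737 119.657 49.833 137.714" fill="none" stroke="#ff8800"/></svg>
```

viewBox `0 0 250.123 266.355` with mm width/height → 1 unit = 1 mm. Flip: y_m = 266.355 − y_svg.

**Shape 1** — `<path>` cubic bezier, stroke `#ff00ff` → cut (S879, F842). Control points (SVG): P0=(140.879,23.896), P1=(144.282,13.327), P2=(126.115,167.217), P3=(121.959,157.013); sampled at t=k/8. Machine vertices: (140.879,242.459) → (141.214,239.355) → (139.943,224.683) → (137.484,202.294) → (134.254,176.037) → (130.669,149.764) → (127.147,127.323) → (124.105,112.566) → (121.959,109.342). Open path.

**Shape 2** — `<path>` regular polygon, stroke `#ff00ff` → cut (S879, F842). Machine vertices: (69.500,151.409) → (110.261,131.174) → (72.356,105.991) → (69.500,151.409). Closed: final G1 returns to the first vertex.

**Shape 3** — `<path>` open polyline, stroke `#ff8800` → engrave (S235, F3096). Machine vertices: (139.661,66.891) → (179.321,184.593) → (140.967,47.941) → (191.713,81.136) → (109.575,183.350) → (120.742,70.751). Open path.

**Shape 4** — `<path>` cubic bezier, stroke `#ff8800` → engrave (S235, F3096). Control points (SVG): P0=(118.112,112.586), P1=(129.866,107.504), P2=(43.737,119.657), P3=(49.833,137.714); sampled at t=k/8. Machine vertices: (118.112,153.769) → (118.303,154.889) → (111.545,154.526) → (100.066,152.813) → (86.094,149.882) → (71.857,145.867) → (59.583,140.900) → (51.499,135.113) → (49.833,128.641). Open path.

G21
G90
G00 X140.879 Y242.459
M4 S879
G1 X141.214 Y239.355 F842
G1 X139.943 Y224.683
G1 X137.484 Y202.294
G1 X134.254 Y176.037
G1 X130.669 Y149.764
G1 X127.147 Y127.323
G1 X124.105 Y112.566
G1 X121.959 Y109.342
M5
G00 X69.500 Y151.409
M4 S879
G1 X110.261 Y131.174 F842
G1 X72.356 Y105.991
G1 X69.500 Y151.409
M5
G00 X139.661 Y66.891
M4 S235
G1 X179.321 Y184.593 F3096
G1 X140.967 Y47.941
G1 X191.713 Y81.136
G1 X109.575 Y183.350
G1 X120.742 Y70.751
M5
G00 X118.112 Y153.769
M4 S235
G1 X118.303 Y154.889 F3096
G1 X111.545 Y154.526
G1 X100.066 Y152.813
G1 X86.094 Y149.882
G1 X71.857 Y145.867
G1 X59.583 Y140.900
G1 X51.499 Y135.113
G1 X49.833 Y128.641
M5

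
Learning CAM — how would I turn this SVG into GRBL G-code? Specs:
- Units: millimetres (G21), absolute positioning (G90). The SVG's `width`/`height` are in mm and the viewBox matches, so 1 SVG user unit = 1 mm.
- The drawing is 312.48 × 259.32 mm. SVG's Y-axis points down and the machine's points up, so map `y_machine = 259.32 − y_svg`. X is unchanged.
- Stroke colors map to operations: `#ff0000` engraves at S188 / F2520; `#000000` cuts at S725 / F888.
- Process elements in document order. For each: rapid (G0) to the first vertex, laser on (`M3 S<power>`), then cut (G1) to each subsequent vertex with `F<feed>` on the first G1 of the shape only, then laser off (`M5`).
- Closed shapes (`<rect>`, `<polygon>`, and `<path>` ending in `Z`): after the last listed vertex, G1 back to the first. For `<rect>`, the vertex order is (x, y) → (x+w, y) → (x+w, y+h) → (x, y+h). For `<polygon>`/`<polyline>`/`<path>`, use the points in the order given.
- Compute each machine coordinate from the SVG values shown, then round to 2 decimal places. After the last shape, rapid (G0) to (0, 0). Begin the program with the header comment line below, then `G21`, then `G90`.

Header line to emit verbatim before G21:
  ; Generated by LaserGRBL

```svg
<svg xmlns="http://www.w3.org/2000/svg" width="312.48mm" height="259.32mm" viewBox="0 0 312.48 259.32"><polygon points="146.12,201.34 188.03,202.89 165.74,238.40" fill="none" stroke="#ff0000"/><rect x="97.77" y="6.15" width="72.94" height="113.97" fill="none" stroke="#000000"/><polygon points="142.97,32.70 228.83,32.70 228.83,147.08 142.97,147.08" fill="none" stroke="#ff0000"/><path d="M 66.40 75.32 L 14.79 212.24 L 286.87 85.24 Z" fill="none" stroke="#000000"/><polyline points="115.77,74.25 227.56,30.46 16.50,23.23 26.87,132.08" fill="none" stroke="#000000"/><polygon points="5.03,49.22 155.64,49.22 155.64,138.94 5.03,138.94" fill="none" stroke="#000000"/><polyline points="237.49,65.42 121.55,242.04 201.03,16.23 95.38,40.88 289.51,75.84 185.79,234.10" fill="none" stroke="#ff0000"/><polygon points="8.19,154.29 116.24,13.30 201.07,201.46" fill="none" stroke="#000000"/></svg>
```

; Generated by LaserGRBL
G21
G90
G0 X146.12 Y57.98
M3 S188
G1 X188.03 Y56.43 F2520
G1 X165.74 Y20.92
G1 X146.12 Y57.98
M5
G0 X97.77 Y253.17
M3 S725
G1 X170.71 Y253.17 F888
G1 X170.71 Y139.20
G1 X97.77 Y139.20
G1 X97.77 Y253.17
M5
G0 X142.97 Y226.62
M3 S188
G1 X228.83 Y226.62 F2520
G1 X228.83 Y112.24
G1 X142.97 Y112.24
G1 X142.97 Y226.62
M5
G0 X66.40 Y184.00
M3 S725
G1 X14.79 Y47.08 F888
G1 X286.87 Y174.08
G1 X66.40 Y184.00
M5
G0 X115.77 Y185.07
M3 S725
G1 X227.56 Y228.86 F888
G1 X16.50 Y236.09
G1 X26.87 Y127.24
M5
G0 X5.03 Y210.10
M3 S725
G1 X155.64 Y210.10 F888
G1 X155.64 Y120.38
G1 X5.03 Y120.38
G1 X5.03 Y210.10
M5
G0 X237.49 Y193.90
M3 S188
G1 X121.55 Y17.28 F2520
G1 X201.03 Y243.09
G1 X95.38 Y218.44
G1 X289.51 Y183.48
G1 X185.79 Y25.22
M5
G0 X8.19 Y105.03
M3 S725
G1 X116.24 Y246.02 F888
G1 X201.07 Y57.86
G1 X8.19 Y105.03
M5
G0 X0.00 Y0.00

Since the viewBox matches the mm dimensions, user units are millimetres directly. The only transform is the Y-flip y_m = 259.32 − y_svg.

Shape 1 is a regular polygon drawn with `<polygon>`. Its stroke #ff0000 means engrave at S188, F2520. After flipping Y the toolpath is (146.12,57.98) → (188.03,56.43) → (165.74,20.92) → (146.12,57.98), returning to the start.

Shape 2 is a rectangle drawn with `<rect>`. Its stroke #000000 means cut at S725, F888. After flipping Y the toolpath is (97.77,253.17) → (170.71,253.17) → (170.71,139.20) → (97.77,139.20) → (97.77,253.17), returning to the start.

Shape 3 is a rectangle drawn with `<polygon>`. Its stroke #ff0000 means engrave at S188, F2520. After flipping Y the toolpath is (142.97,226.62) → (228.83,226.62) → (228.83,112.24) → (142.97,112.24) → (142.97,226.62), returning to the start.

Shape 4 is a closed polygon drawn with `<path>`. Its stroke #000000 means cut at S725, F888. After flipping Y the toolpath is (66.40,184.00) → (14.79,47.08) → (286.87,174.08) → (66.40,184.00), returning to the start.

Shape 5 is a open polyline drawn with `<polyline>`. Its stroke #000000 means cut at S725, F888. After flipping Y the toolpath is (115.77,185.07) → (227.56,228.86) → (16.50,236.09) → (26.87,127.24).

Shape 6 is a rectangle drawn with `<polygon>`. Its stroke #000000 means cut at S725, F888. After flipping Y the toolpath is (5.03,210.10) → (155.64,210.10) → (155.64,120.38) → (5.03,120.38) → (5.03,210.10), returning to the start.

Shape 7 is a open polyline drawn with `<polyline>`. Its stroke #ff0000 means engrave at S188, F2520. After flipping Y the toolpath is (237.49,193.90) → (121.55,17.28) → (201.03,243.09) → (95.38,218.44) → (289.51,183.48) → (185.79,25.22).

Shape 8 is a closed polygon drawn with `<polygon>`. Its stroke #000000 means cut at S725, F888. After flipping Y the toolpath is (8.19,105.03) → (116.24,246.02) → (201.07,57.86) → (8.19,105.03), returning to the start.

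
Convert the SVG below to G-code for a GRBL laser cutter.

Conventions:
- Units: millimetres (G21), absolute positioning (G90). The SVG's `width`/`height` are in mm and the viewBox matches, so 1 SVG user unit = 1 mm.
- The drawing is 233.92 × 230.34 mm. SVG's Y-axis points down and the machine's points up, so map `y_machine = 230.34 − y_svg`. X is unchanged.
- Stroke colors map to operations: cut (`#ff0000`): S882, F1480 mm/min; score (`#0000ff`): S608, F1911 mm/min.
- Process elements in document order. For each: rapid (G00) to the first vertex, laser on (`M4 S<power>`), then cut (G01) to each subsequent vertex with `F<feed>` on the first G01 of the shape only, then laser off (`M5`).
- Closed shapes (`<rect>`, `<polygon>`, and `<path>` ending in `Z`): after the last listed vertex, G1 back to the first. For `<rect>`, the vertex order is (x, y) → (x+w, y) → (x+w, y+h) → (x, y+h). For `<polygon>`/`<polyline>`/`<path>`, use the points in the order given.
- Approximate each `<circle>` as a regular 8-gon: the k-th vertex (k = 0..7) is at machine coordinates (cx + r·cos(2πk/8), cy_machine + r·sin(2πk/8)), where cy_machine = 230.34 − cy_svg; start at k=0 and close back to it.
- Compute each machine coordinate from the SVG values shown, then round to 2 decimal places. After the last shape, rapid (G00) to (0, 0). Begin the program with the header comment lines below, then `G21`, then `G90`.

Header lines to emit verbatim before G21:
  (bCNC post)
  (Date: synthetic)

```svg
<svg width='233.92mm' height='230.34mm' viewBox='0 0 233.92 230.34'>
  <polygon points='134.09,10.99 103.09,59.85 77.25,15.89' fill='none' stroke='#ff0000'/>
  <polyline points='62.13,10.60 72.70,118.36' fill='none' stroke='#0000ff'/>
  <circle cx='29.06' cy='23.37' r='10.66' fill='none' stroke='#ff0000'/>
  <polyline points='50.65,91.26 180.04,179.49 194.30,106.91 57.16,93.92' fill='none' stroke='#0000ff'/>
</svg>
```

(bCNC post)
(Date: synthetic)
G21
G90
G00 X134.09 Y219.35
M4 S882
G01 X103.09 Y170.49 F1480
G01 X77.25 Y214.45
G01 X134.09 Y219.35
M5
G00 X62.13 Y219.74
M4 S608
G01 X72.70 Y111.98 F1911
M5
G00 X39.72 Y206.97
M4 S882
G01 X36.60 Y214.51 F1480
G01 X29.06 Y217.63
G01 X21.52 Y214.51
G01 X18.40 Y206.97
G01 X21.52 Y199.43
G01 X29.06 Y196.31
G01 X36.60 Y199.43
G01 X39.72 Y206.97
M5
G00 X50.65 Y139.08
M4 S608
G01 X180.04 Y50.85 F1911
G01 X194.30 Y123.43
G01 X57.16 Y136.42
M5
G00 X0.00 Y0.00

1 u = 1 mm; y_m = 230.34 − y.

[1] `<polygon>` closed polygon, #ff0000→cut S882 F1480: (134.09,219.35) → (103.09,170.49) → (77.25,214.45) → (134.09,219.35) (closed)

[2] `<polyline>` line segment, #0000ff→score S608 F1911: (62.13,219.74) → (72.70,111.98)

[3] `<circle>` circle, #ff0000→cut S882 F1480: (39.72,206.97) → (36.60,214.51) → (29.06,217.63) → (21.52,214.51) → (18.40,206.97) → (21.52,199.43) → (29.06,196.31) → (36.60,199.43) → (39.72,206.97) (closed)

[4] `<polyline>` open polyline, #0000ff→score S608 F1911: (50.65,139.08) → (180.04,50.85) → (194.30,123.43) → (57.16,136.42)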